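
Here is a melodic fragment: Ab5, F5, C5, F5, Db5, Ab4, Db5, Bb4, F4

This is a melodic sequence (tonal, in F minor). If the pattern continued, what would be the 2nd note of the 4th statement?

Grouping in 3s, the 2nd note of each cell is F5, Db5, Bb4.
Each moves down a 3rd; the next is G4.

G4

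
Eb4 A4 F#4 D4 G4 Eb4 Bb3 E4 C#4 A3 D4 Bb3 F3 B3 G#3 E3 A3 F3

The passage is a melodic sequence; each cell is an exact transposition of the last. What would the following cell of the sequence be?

C3 F#3 D#3 B2 E3 C3

With a 6-note motive the entries are Eb4, Bb3, F3, each down a 4th from the previous.
From C3 the exact shape gives C3 F#3 D#3 B2 E3 C3.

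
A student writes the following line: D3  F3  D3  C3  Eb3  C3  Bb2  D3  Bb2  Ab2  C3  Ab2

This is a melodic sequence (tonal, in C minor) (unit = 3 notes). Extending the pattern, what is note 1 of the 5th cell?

Grouping in 3s, the 1st note of each cell is D3, C3, Bb2, Ab2.
Each moves down a 2nd; the next is G2.

G2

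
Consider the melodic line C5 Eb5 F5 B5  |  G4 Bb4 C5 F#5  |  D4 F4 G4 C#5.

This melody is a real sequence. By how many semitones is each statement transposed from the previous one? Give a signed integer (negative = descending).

-5

The 4-note cells begin on C5, G4, D4 — each down a 4th from the last.
C5→G4 is 67 − 72 = -5 semitones.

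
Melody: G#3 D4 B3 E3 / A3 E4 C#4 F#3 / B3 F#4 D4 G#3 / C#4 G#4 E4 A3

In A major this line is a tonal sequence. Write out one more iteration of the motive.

D4 A4 F#4 B3

With a 4-note motive the entries are G#3, A3, B3, C#4, each up a 2nd from the previous.
Statement 5 starts on D4 and keeps the same diatonic contour: D4 A4 F#4 B3.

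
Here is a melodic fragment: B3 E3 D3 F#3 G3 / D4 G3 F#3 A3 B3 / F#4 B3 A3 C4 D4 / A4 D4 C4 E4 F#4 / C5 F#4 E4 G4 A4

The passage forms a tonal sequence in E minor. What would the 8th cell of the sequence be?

B5 E5 D5 F#5 G5

Taking 5-note groups, the heads are B3, D4, F#4, A4, C5: the pattern moves up a 3rd.
Continuing the starts: E5 → G5 → B5.
Statement 8 starts on B5 and keeps the same diatonic contour: B5 E5 D5 F#5 G5.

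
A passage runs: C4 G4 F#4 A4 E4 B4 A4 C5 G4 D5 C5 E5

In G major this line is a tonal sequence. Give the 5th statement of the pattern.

Unit = 4 notes; the statements start on C4, E4, G4, moving up a 3rd each time.
Extending up a 3rd: B4 → D5.
So cell 5 is D5 A5 G5 B5.

D5 A5 G5 B5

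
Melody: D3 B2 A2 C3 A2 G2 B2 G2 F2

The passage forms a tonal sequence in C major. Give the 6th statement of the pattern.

F2 D2 C2

Unit = 3 notes; the statements start on D3, C3, B2, moving down a 2nd each time.
Carrying on: A2 → G2 → F2.
So cell 6 is F2 D2 C2.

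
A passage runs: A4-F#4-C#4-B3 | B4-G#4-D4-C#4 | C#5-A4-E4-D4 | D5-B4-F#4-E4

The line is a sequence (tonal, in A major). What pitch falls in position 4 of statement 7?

With 4-note cells, note 4 of each statement runs B3, C#4, D4, E4.
Each moves up a 2nd. Continuing: F#4 → G#4 → A4.

A4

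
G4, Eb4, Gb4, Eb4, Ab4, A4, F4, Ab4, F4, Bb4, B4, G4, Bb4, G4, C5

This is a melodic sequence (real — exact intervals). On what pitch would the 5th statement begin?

Taking 5-note groups, the heads are G4, A4, B4: the pattern moves up a 2nd.
Extending the heads up a 2nd: C#5 → D#5.

D#5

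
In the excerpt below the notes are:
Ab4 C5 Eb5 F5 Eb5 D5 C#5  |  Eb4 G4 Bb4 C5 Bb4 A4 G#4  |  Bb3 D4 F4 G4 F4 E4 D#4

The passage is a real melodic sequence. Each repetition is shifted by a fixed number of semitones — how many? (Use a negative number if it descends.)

-5

Taking 7-note groups, the heads are Ab4, Eb4, Bb3: the pattern moves down a 4th.
Ab4→Eb4 is 63 − 68 = -5 semitones.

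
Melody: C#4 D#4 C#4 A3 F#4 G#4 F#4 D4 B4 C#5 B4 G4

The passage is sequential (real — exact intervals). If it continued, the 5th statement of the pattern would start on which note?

A5

The 4-note cells begin on C#4, F#4, B4 — each up a 4th from the last.
Extending the heads up a 4th: E5 → A5.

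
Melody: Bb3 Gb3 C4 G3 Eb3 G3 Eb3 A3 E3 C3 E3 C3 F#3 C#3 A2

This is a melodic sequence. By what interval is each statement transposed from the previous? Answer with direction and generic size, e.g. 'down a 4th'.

Taking 5-note groups, the heads are Bb3, G3, E3: the pattern moves down a 3rd.
Bb3 to G3 is down a 3rd.

down a 3rd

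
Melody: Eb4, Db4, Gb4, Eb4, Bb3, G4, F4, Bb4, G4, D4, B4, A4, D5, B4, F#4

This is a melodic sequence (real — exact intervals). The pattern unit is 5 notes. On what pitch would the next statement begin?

D#5

Taking 5-note groups, the heads are Eb4, G4, B4: the pattern moves up a 3rd.
The next head, up a 3rd from B4, is D#5.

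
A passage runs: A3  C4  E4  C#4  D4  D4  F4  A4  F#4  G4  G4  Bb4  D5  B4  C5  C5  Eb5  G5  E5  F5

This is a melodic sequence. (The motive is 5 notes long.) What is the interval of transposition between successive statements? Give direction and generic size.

The 5-note cells begin on A3, D4, G4, C5 — each up a 4th from the last.
From A3 to D4: up a 4th.

up a 4th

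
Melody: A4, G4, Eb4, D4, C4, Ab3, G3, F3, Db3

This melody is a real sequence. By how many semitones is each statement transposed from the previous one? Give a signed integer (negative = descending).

-7

Unit = 3 notes; the statements start on A4, D4, G3, moving down a 5th each time.
Counting half-steps from A4 to D4: -7.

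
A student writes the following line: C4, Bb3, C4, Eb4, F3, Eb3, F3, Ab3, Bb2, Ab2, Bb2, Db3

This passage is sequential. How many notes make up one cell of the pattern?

12 notes total. Splitting into 3 groups of 4:
C4 Bb3 C4 Eb4 | F3 Eb3 F3 Ab3 | Bb2 Ab2 Bb2 Db3
Every group is a transposition down a 5th of the one before; no shorter unit works.

4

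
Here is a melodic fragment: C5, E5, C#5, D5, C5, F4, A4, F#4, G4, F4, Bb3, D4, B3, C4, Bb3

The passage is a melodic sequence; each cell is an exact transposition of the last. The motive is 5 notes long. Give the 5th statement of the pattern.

Taking 5-note groups, the heads are C5, F4, Bb3: the pattern moves down a 5th.
Extending down a 5th: Eb3 → Ab2.
Statement 5 starts on Ab2 and keeps the same exact contour: Ab2 C3 A2 Bb2 Ab2.

Ab2 C3 A2 Bb2 Ab2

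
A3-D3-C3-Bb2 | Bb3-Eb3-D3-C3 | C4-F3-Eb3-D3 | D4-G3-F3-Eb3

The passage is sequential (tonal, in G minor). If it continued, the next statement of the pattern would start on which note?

Eb4

With a 4-note motive the entries are A3, Bb3, C4, D4, each up a 2nd from the previous.
The next head, up a 2nd from D4, is Eb4.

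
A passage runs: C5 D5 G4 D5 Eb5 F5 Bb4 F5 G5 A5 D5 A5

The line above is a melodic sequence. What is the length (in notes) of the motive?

4

There are 12 notes; a 4-note unit gives 3 cells:
C5 D5 G4 D5 | Eb5 F5 Bb4 F5 | G5 A5 D5 A5
That's a consistent up a 3rd shift per cell, and no other grouping gives one.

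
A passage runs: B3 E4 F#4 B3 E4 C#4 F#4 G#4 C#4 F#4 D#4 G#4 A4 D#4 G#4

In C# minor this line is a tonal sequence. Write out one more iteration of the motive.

Taking 5-note groups, the heads are B3, C#4, D#4: the pattern moves up a 2nd.
So cell 4 is E4 A4 B4 E4 A4.

E4 A4 B4 E4 A4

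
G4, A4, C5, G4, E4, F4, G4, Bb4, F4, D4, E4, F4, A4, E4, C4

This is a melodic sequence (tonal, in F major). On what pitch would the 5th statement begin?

The 5-note cells begin on G4, F4, E4 — each down a 2nd from the last.
Continuing: D4 → C4. Statement 5 starts on C4.

C4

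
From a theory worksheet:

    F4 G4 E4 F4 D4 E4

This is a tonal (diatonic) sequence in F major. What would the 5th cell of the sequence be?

Bb3 C4

With a 2-note motive the entries are F4, E4, D4, each down a 2nd from the previous.
Extending down a 2nd: C4 → Bb3.
Statement 5 starts on Bb3 and keeps the same diatonic contour: Bb3 C4.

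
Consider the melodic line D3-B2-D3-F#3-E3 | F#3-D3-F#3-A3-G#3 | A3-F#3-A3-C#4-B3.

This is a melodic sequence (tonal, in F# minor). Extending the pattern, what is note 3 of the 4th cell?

The unit is 5 notes. Position-3 pitches of the 3 shown cells: D3, F#3, A3.
One more up a 3rd gives C#4.

C#4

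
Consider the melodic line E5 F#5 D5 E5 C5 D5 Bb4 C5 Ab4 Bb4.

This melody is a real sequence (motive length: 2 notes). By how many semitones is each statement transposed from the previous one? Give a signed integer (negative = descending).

-2

Unit = 2 notes; the statements start on E5, D5, C5, Bb4, Ab4, moving down a 2nd each time.
E5 to D5 spans -2 semitones.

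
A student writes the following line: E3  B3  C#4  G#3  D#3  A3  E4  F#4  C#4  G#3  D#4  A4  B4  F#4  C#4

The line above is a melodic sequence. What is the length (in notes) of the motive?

15 notes total. Splitting into 3 groups of 5:
E3 B3 C#4 G#3 D#3 | A3 E4 F#4 C#4 G#3 | D#4 A4 B4 F#4 C#4
That's a consistent up a 4th shift per cell, and no other grouping gives one.

5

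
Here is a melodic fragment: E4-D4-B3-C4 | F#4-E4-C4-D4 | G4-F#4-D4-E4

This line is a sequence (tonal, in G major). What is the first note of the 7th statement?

The 4-note cells begin on E4, F#4, G4 — each up a 2nd from the last.
Continuing: A4 → B4 → C5 → D5. Statement 7 starts on D5.

D5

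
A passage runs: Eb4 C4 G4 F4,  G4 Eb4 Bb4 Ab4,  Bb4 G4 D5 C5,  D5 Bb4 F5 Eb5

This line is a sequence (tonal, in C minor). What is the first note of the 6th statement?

Ab5

The 4-note cells begin on Eb4, G4, Bb4, D5 — each up a 3rd from the last.
Continuing: F5 → Ab5. Statement 6 starts on Ab5.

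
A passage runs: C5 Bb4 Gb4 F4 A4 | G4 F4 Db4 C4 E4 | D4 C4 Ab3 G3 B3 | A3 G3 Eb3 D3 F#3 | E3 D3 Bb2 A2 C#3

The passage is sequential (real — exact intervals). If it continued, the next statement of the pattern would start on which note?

B2

Taking 5-note groups, the heads are C5, G4, D4, A3, E3: the pattern moves down a 4th.
One more step down a 4th gives B2.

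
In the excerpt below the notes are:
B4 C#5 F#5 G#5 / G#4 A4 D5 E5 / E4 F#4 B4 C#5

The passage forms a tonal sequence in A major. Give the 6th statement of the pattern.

With a 4-note motive the entries are B4, G#4, E4, each down a 3rd from the previous.
Extending down a 3rd: C#4 → A3 → F#3.
Statement 6 starts on F#3 and keeps the same diatonic contour: F#3 G#3 C#4 D4.

F#3 G#3 C#4 D4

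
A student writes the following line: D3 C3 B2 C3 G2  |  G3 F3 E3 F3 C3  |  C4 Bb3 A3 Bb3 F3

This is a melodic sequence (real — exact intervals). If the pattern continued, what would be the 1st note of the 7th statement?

With 5-note cells, note 1 of each statement runs D3, G3, C4.
Each moves up a 4th. Continuing: F4 → Bb4 → Eb5 → Ab5.

Ab5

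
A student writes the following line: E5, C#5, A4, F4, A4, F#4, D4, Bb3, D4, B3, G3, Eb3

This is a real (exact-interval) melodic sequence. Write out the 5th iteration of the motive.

Unit = 4 notes; the statements start on E5, A4, D4, moving down a 5th each time.
Carrying on: G3 → C3.
So cell 5 is C3 A2 F2 Db2.

C3 A2 F2 Db2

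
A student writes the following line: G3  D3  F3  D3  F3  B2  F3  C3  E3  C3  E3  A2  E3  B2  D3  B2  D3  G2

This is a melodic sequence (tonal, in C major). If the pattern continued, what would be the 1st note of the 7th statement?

Grouping in 6s, the 1st note of each cell is G3, F3, E3.
Carrying that down a 2nd forward: D3 → C3 → B2 → A2.

A2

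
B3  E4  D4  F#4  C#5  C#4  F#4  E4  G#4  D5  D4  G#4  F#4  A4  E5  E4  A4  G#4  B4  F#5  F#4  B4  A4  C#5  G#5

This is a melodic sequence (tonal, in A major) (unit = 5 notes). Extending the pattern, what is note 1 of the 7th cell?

Grouping in 5s, the 1st note of each cell is B3, C#4, D4, E4, F#4.
Each moves up a 2nd. Continuing: G#4 → A4.

A4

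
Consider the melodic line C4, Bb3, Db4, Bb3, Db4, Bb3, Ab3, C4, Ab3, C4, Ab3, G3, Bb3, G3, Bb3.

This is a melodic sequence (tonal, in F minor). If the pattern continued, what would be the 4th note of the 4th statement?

Grouping in 5s, the 4th note of each cell is Bb3, Ab3, G3.
From G3, down a 2nd gives F3.

F3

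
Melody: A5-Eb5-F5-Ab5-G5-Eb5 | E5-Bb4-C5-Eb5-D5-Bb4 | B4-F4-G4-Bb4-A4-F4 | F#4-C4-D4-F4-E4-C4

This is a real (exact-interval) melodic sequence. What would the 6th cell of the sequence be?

G#3 D3 E3 G3 F#3 D3

With a 6-note motive the entries are A5, E5, B4, F#4, each down a 4th from the previous.
Extending down a 4th: C#4 → G#3.
From G#3 the exact shape gives G#3 D3 E3 G3 F#3 D3.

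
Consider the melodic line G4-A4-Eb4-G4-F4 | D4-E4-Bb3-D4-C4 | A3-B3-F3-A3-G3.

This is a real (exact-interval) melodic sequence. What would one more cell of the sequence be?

Taking 5-note groups, the heads are G4, D4, A3: the pattern moves down a 4th.
Statement 4 starts on E3 and keeps the same exact contour: E3 F#3 C3 E3 D3.

E3 F#3 C3 E3 D3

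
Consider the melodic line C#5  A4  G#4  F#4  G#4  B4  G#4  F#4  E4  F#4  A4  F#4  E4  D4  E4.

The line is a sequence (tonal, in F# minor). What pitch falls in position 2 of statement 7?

With 5-note cells, note 2 of each statement runs A4, G#4, F#4.
Carrying that down a 2nd forward: E4 → D4 → C#4 → B3.

B3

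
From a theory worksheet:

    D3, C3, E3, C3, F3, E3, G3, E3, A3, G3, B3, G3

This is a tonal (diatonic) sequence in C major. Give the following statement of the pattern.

C4 B3 D4 B3

The 4-note cells begin on D3, F3, A3 — each up a 3rd from the last.
So cell 4 is C4 B3 D4 B3.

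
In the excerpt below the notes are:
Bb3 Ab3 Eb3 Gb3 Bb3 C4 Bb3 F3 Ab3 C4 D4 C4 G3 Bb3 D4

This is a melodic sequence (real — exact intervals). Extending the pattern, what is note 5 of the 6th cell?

G#4

The unit is 5 notes. Position-5 pitches of the 3 shown cells: Bb3, C4, D4.
Carrying that up a 2nd forward: E4 → F#4 → G#4.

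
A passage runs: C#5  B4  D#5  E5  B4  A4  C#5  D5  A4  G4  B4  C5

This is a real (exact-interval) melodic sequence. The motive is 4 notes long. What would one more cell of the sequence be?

The 4-note cells begin on C#5, B4, A4 — each down a 2nd from the last.
So cell 4 is G4 F4 A4 Bb4.

G4 F4 A4 Bb4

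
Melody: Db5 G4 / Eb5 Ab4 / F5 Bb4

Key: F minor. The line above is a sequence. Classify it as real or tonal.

tonal

Every note is diatonic to F minor.
Cell 1 has -6 semitones from note 1 to 2, but cell 2 has -7 — the interval quality changes while the contour stays the same, which is the hallmark of a tonal sequence.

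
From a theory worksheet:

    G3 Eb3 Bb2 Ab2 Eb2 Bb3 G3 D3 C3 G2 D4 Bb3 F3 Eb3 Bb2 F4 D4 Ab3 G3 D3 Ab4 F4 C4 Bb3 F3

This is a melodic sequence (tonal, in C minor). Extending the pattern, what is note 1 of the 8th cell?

G5

Grouping in 5s, the 1st note of each cell is G3, Bb3, D4, F4, Ab4.
Carrying that up a 3rd forward: C5 → Eb5 → G5.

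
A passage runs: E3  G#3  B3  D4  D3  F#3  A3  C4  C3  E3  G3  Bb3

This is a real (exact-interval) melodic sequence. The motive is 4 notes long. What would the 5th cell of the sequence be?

Taking 4-note groups, the heads are E3, D3, C3: the pattern moves down a 2nd.
Extending down a 2nd: Bb2 → Ab2.
From Ab2 the exact shape gives Ab2 C3 Eb3 Gb3.

Ab2 C3 Eb3 Gb3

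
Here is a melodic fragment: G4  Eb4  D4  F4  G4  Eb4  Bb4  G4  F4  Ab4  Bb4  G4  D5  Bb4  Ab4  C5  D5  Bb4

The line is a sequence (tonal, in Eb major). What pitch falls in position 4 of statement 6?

Bb5

With 6-note cells, note 4 of each statement runs F4, Ab4, C5.
Each moves up a 3rd. Continuing: Eb5 → G5 → Bb5.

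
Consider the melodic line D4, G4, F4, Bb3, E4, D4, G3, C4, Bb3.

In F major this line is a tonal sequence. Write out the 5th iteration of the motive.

C3 F3 E3

With a 3-note motive the entries are D4, Bb3, G3, each down a 3rd from the previous.
Extending down a 3rd: E3 → C3.
So cell 5 is C3 F3 E3.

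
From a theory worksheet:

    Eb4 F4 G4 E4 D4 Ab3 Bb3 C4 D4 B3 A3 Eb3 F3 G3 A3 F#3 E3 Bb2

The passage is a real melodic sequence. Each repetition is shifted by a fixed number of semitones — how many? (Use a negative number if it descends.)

-5

The 6-note cells begin on Eb4, Bb3, F3 — each down a 4th from the last.
Counting half-steps from Eb4 to Bb3: -5.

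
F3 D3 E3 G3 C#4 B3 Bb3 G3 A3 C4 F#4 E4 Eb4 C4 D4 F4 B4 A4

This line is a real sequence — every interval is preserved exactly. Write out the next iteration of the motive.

With a 6-note motive the entries are F3, Bb3, Eb4, each up a 4th from the previous.
Statement 4 starts on Ab4 and keeps the same exact contour: Ab4 F4 G4 Bb4 E5 D5.

Ab4 F4 G4 Bb4 E5 D5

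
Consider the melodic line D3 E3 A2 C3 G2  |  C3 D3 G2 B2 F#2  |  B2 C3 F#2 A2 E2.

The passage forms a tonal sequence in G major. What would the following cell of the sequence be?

Taking 5-note groups, the heads are D3, C3, B2: the pattern moves down a 2nd.
From A2 the diatonic shape gives A2 B2 E2 G2 D2.

A2 B2 E2 G2 D2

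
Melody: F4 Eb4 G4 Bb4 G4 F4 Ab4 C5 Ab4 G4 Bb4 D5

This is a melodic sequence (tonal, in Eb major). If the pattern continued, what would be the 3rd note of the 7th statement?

F5

The unit is 4 notes. Position-3 pitches of the 3 shown cells: G4, Ab4, Bb4.
Carrying that up a 2nd forward: C5 → D5 → Eb5 → F5.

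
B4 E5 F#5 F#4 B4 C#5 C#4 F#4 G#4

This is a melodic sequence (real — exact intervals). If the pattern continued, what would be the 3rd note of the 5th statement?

A#3

Grouping in 3s, the 3rd note of each cell is F#5, C#5, G#4.
Extending down a 4th: D#4 → A#3.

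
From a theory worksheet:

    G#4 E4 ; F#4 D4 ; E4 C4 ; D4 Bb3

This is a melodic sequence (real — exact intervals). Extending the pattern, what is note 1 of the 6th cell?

Bb3

The unit is 2 notes. Position-1 pitches of the 4 shown cells: G#4, F#4, E4, D4.
Carrying that down a 2nd forward: C4 → Bb3.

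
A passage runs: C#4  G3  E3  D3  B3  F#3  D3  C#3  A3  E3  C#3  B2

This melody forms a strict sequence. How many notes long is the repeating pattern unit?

4

Try groups of 4 (3 cells in 12 notes):
C#4 G3 E3 D3 | B3 F#3 D3 C#3 | A3 E3 C#3 B2
That's a consistent down a 2nd shift per cell, and no other grouping gives one.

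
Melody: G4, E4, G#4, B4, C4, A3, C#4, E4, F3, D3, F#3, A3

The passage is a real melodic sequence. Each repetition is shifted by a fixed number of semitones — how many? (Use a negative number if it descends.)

-7

Unit = 4 notes; the statements start on G4, C4, F3, moving down a 5th each time.
G4 to C4 spans -7 semitones.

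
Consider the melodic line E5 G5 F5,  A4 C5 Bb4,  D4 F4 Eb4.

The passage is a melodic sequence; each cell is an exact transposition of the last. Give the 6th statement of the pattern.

The 3-note cells begin on E5, A4, D4 — each down a 5th from the last.
Extending down a 5th: G3 → C3 → F2.
Statement 6 starts on F2 and keeps the same exact contour: F2 Ab2 Gb2.

F2 Ab2 Gb2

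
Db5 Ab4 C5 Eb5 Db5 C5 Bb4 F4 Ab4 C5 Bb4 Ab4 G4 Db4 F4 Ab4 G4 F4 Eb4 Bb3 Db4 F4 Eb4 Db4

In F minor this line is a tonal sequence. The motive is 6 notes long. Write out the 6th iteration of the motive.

Ab3 Eb3 G3 Bb3 Ab3 G3

Taking 6-note groups, the heads are Db5, Bb4, G4, Eb4: the pattern moves down a 3rd.
Carrying on: C4 → Ab3.
From Ab3 the diatonic shape gives Ab3 Eb3 G3 Bb3 Ab3 G3.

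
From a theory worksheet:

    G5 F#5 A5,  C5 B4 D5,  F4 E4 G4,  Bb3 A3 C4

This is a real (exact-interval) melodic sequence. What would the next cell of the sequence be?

Eb3 D3 F3

Unit = 3 notes; the statements start on G5, C5, F4, Bb3, moving down a 5th each time.
Statement 5 starts on Eb3 and keeps the same exact contour: Eb3 D3 F3.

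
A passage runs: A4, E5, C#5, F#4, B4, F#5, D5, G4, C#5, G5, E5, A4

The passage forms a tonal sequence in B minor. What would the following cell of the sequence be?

With a 4-note motive the entries are A4, B4, C#5, each up a 2nd from the previous.
Statement 4 starts on D5 and keeps the same diatonic contour: D5 A5 F#5 B4.

D5 A5 F#5 B4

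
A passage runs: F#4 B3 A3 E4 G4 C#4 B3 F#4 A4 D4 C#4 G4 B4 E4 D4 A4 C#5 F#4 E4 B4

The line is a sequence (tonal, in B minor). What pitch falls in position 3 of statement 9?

B4

Grouping in 4s, the 3rd note of each cell is A3, B3, C#4, D4, E4.
Carrying that up a 2nd forward: F#4 → G4 → A4 → B4.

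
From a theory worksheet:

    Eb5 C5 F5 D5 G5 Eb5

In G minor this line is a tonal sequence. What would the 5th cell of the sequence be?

Bb5 G5

The 2-note cells begin on Eb5, F5, G5 — each up a 2nd from the last.
Extending up a 2nd: A5 → Bb5.
From Bb5 the diatonic shape gives Bb5 G5.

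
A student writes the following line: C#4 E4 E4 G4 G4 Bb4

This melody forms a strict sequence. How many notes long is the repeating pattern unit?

6 notes total. Splitting into 3 groups of 2:
C#4 E4 | E4 G4 | G4 Bb4
Each cell is the previous one up a 3rd — so the unit is 2 notes.

2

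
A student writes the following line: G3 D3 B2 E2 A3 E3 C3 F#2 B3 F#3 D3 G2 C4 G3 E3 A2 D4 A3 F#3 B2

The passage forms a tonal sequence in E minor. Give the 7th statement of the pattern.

With a 4-note motive the entries are G3, A3, B3, C4, D4, each up a 2nd from the previous.
Continuing the starts: E4 → F#4.
So cell 7 is F#4 C4 A3 D3.

F#4 C4 A3 D3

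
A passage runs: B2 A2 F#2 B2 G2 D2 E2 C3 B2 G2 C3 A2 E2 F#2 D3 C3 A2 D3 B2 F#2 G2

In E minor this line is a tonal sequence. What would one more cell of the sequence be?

E3 D3 B2 E3 C3 G2 A2

Unit = 7 notes; the statements start on B2, C3, D3, moving up a 2nd each time.
From E3 the diatonic shape gives E3 D3 B2 E3 C3 G2 A2.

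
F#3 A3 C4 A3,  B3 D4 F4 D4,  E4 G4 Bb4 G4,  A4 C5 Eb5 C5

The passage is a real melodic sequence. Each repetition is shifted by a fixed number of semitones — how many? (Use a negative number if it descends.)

Unit = 4 notes; the statements start on F#3, B3, E4, A4, moving up a 4th each time.
Counting half-steps from F#3 to B3: 5.

5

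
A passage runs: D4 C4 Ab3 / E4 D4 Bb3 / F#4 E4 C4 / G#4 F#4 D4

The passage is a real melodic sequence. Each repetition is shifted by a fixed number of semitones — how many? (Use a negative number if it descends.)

2

Taking 3-note groups, the heads are D4, E4, F#4, G#4: the pattern moves up a 2nd.
Counting half-steps from D4 to E4: 2.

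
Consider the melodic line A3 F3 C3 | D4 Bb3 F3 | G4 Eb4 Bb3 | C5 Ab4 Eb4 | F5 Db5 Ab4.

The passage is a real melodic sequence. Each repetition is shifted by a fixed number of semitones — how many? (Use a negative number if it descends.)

5

Unit = 3 notes; the statements start on A3, D4, G4, C5, F5, moving up a 4th each time.
Counting half-steps from A3 to D4: 5.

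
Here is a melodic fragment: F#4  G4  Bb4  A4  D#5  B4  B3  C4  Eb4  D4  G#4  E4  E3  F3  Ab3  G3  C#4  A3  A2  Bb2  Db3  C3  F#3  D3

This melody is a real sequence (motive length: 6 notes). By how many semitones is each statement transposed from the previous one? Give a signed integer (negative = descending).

Taking 6-note groups, the heads are F#4, B3, E3, A2: the pattern moves down a 5th.
F#4 to B3 spans -7 semitones.

-7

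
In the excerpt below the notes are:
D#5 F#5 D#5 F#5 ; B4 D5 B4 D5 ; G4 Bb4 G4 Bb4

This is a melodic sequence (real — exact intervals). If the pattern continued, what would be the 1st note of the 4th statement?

With 4-note cells, note 1 of each statement runs D#5, B4, G4.
From G4, down a 3rd gives Eb4.

Eb4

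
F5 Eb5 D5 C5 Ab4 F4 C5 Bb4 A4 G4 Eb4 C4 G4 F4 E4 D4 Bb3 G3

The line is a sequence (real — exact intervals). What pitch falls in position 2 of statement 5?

G3

The unit is 6 notes. Position-2 pitches of the 3 shown cells: Eb5, Bb4, F4.
Each moves down a 4th. Continuing: C4 → G3.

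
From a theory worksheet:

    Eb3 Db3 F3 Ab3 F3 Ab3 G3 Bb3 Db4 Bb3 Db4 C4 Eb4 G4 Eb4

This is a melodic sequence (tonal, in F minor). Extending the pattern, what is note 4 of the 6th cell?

Grouping in 5s, the 4th note of each cell is Ab3, Db4, G4.
Extending up a 4th: C5 → F5 → Bb5.

Bb5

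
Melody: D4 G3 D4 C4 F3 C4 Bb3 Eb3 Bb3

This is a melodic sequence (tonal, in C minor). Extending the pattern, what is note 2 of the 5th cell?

C3

With 3-note cells, note 2 of each statement runs G3, F3, Eb3.
Each moves down a 2nd. Continuing: D3 → C3.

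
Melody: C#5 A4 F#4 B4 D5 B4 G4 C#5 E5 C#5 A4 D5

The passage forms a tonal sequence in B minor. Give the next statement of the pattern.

F#5 D5 B4 E5

The 4-note cells begin on C#5, D5, E5 — each up a 2nd from the last.
So cell 4 is F#5 D5 B4 E5.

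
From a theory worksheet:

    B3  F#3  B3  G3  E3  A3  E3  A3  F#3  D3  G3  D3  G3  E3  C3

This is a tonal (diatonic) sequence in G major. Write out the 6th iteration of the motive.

Unit = 5 notes; the statements start on B3, A3, G3, moving down a 2nd each time.
Continuing the starts: F#3 → E3 → D3.
From D3 the diatonic shape gives D3 A2 D3 B2 G2.

D3 A2 D3 B2 G2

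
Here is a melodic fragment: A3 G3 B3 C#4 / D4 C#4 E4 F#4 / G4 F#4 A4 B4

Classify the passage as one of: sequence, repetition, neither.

sequence

Each 4-note cell is the previous one transposed up a 4th.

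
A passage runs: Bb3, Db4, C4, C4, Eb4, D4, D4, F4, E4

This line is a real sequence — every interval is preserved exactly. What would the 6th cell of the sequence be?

G#4 B4 A#4

Unit = 3 notes; the statements start on Bb3, C4, D4, moving up a 2nd each time.
Carrying on: E4 → F#4 → G#4.
From G#4 the exact shape gives G#4 B4 A#4.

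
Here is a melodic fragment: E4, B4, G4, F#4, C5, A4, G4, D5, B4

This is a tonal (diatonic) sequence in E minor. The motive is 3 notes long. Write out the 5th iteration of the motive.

B4 F#5 D5

The 3-note cells begin on E4, F#4, G4 — each up a 2nd from the last.
Continuing the starts: A4 → B4.
From B4 the diatonic shape gives B4 F#5 D5.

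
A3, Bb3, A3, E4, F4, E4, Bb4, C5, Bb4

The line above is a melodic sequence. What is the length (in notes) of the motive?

3

9 notes total. Splitting into 3 groups of 3:
A3 Bb3 A3 | E4 F4 E4 | Bb4 C5 Bb4
Each cell is the previous one up a 5th — so the unit is 3 notes.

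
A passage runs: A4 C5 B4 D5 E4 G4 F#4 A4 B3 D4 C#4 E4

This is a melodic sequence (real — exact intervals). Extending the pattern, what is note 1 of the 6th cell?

With 4-note cells, note 1 of each statement runs A4, E4, B3.
Extending down a 4th: F#3 → C#3 → G#2.

G#2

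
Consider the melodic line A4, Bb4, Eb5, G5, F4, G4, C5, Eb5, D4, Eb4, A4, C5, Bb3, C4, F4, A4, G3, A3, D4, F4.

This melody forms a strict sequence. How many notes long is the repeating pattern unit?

There are 20 notes; a 4-note unit gives 5 cells:
A4 Bb4 Eb5 G5 | F4 G4 C5 Eb5 | D4 Eb4 A4 C5 | Bb3 C4 F4 A4 | G3 A3 D4 F4
Each cell is the previous one down a 3rd — so the unit is 4 notes.

4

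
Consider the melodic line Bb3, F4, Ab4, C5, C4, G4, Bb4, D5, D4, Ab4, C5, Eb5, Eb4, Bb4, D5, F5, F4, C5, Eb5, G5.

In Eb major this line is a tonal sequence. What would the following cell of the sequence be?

The 4-note cells begin on Bb3, C4, D4, Eb4, F4 — each up a 2nd from the last.
From G4 the diatonic shape gives G4 D5 F5 Ab5.

G4 D5 F5 Ab5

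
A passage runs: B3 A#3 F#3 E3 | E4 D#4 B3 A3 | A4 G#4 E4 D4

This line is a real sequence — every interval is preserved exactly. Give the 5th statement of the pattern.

G5 F#5 D5 C5

The 4-note cells begin on B3, E4, A4 — each up a 4th from the last.
Extending up a 4th: D5 → G5.
Statement 5 starts on G5 and keeps the same exact contour: G5 F#5 D5 C5.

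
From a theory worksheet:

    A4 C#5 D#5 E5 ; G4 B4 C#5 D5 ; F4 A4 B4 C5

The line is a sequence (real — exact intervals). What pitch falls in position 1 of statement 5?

Db4

With 4-note cells, note 1 of each statement runs A4, G4, F4.
Extending down a 2nd: Eb4 → Db4.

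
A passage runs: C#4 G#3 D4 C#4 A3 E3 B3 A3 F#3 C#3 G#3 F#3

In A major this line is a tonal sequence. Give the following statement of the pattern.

D3 A2 E3 D3

Unit = 4 notes; the statements start on C#4, A3, F#3, moving down a 3rd each time.
So cell 4 is D3 A2 E3 D3.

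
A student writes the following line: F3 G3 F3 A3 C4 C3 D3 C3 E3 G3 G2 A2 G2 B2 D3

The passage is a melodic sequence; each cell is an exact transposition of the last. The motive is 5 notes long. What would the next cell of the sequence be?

D2 E2 D2 F#2 A2

The 5-note cells begin on F3, C3, G2 — each down a 4th from the last.
From D2 the exact shape gives D2 E2 D2 F#2 A2.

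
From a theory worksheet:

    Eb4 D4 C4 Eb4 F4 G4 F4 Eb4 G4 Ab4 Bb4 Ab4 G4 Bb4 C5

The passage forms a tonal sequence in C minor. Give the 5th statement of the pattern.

F5 Eb5 D5 F5 G5

The 5-note cells begin on Eb4, G4, Bb4 — each up a 3rd from the last.
Continuing the starts: D5 → F5.
Statement 5 starts on F5 and keeps the same diatonic contour: F5 Eb5 D5 F5 G5.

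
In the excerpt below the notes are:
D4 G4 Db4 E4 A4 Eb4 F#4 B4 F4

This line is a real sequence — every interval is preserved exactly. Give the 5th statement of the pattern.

A#4 D#5 A4

Taking 3-note groups, the heads are D4, E4, F#4: the pattern moves up a 2nd.
Continuing the starts: G#4 → A#4.
From A#4 the exact shape gives A#4 D#5 A4.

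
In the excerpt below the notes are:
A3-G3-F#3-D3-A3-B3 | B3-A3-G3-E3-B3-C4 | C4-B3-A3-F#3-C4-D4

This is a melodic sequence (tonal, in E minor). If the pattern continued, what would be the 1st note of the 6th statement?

The unit is 6 notes. Position-1 pitches of the 3 shown cells: A3, B3, C4.
Extending up a 2nd: D4 → E4 → F#4.

F#4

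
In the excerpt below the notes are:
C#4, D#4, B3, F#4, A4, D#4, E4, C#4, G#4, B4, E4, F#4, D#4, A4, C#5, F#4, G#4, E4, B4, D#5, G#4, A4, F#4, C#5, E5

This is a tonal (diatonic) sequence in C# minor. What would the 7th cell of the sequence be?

Taking 5-note groups, the heads are C#4, D#4, E4, F#4, G#4: the pattern moves up a 2nd.
Extending up a 2nd: A4 → B4.
Statement 7 starts on B4 and keeps the same diatonic contour: B4 C#5 A4 E5 G#5.

B4 C#5 A4 E5 G#5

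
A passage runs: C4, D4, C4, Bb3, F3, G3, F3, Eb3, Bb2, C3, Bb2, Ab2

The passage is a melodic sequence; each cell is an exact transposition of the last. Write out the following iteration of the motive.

Unit = 4 notes; the statements start on C4, F3, Bb2, moving down a 5th each time.
Statement 4 starts on Eb2 and keeps the same exact contour: Eb2 F2 Eb2 Db2.

Eb2 F2 Eb2 Db2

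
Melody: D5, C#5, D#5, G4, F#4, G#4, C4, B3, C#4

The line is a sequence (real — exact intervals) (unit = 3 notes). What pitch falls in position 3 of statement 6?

E2

The unit is 3 notes. Position-3 pitches of the 3 shown cells: D#5, G#4, C#4.
Extending down a 5th: F#3 → B2 → E2.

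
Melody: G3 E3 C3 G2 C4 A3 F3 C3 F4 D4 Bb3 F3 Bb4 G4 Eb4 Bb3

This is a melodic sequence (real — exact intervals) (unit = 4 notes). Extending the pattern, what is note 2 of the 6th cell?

F5

With 4-note cells, note 2 of each statement runs E3, A3, D4, G4.
Extending up a 4th: C5 → F5.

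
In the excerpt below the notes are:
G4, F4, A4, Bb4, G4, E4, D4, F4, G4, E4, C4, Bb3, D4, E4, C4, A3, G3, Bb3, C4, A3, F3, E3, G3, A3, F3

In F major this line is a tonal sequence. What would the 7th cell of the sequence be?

Bb2 A2 C3 D3 Bb2

The 5-note cells begin on G4, E4, C4, A3, F3 — each down a 3rd from the last.
Continuing the starts: D3 → Bb2.
Statement 7 starts on Bb2 and keeps the same diatonic contour: Bb2 A2 C3 D3 Bb2.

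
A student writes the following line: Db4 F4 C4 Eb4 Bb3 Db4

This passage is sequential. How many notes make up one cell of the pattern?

2

Try groups of 2 (3 cells in 6 notes):
Db4 F4 | C4 Eb4 | Bb3 Db4
Each cell is the previous one down a 2nd — so the unit is 2 notes.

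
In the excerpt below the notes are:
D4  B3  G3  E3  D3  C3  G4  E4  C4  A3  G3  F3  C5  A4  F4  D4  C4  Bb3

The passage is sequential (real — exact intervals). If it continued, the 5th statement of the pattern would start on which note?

Taking 6-note groups, the heads are D4, G4, C5: the pattern moves up a 4th.
Continuing: F5 → Bb5. Statement 5 starts on Bb5.

Bb5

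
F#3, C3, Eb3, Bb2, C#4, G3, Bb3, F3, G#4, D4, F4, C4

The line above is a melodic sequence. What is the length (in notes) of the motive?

4

There are 12 notes; a 4-note unit gives 3 cells:
F#3 C3 Eb3 Bb2 | C#4 G3 Bb3 F3 | G#4 D4 F4 C4
That's a consistent up a 5th shift per cell, and no other grouping gives one.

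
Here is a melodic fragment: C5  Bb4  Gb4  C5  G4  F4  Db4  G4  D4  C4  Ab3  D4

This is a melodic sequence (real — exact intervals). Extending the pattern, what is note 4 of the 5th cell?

E3

The unit is 4 notes. Position-4 pitches of the 3 shown cells: C5, G4, D4.
Each moves down a 4th. Continuing: A3 → E3.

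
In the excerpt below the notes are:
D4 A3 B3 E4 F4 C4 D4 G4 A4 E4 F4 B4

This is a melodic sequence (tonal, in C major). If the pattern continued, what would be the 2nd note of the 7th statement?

F5

The unit is 4 notes. Position-2 pitches of the 3 shown cells: A3, C4, E4.
Each moves up a 3rd. Continuing: G4 → B4 → D5 → F5.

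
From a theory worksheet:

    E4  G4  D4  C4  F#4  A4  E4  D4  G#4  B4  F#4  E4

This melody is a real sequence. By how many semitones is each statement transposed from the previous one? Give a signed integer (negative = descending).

With a 4-note motive the entries are E4, F#4, G#4, each up a 2nd from the previous.
E4 to F#4 spans +2 semitones.

2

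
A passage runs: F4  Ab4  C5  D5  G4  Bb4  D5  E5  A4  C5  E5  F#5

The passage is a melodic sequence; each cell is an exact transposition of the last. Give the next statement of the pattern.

B4 D5 F#5 G#5

Unit = 4 notes; the statements start on F4, G4, A4, moving up a 2nd each time.
So cell 4 is B4 D5 F#5 G#5.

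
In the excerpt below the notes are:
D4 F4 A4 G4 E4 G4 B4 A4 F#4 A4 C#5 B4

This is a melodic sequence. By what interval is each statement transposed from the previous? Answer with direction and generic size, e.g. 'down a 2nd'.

Taking 4-note groups, the heads are D4, E4, F#4: the pattern moves up a 2nd.
From D4 to E4: up a 2nd.

up a 2nd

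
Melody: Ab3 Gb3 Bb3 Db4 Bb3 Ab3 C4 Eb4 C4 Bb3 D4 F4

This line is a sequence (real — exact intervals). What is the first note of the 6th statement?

F#4

Unit = 4 notes; the statements start on Ab3, Bb3, C4, moving up a 2nd each time.
Continuing: D4 → E4 → F#4. Statement 6 starts on F#4.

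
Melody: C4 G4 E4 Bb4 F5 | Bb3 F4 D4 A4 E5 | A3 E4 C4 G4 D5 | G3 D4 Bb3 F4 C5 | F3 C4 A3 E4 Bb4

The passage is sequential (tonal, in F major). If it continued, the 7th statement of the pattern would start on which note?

D3

Unit = 5 notes; the statements start on C4, Bb3, A3, G3, F3, moving down a 2nd each time.
Continuing: E3 → D3. Statement 7 starts on D3.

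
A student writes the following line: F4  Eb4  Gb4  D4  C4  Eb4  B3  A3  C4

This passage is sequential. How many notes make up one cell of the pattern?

There are 9 notes; a 3-note unit gives 3 cells:
F4 Eb4 Gb4 | D4 C4 Eb4 | B3 A3 C4
Every group is a transposition down a 3rd of the one before; no shorter unit works.

3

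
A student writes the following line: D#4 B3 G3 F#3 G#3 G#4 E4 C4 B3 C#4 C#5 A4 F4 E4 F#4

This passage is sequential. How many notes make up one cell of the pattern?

15 notes total. Splitting into 3 groups of 5:
D#4 B3 G3 F#3 G#3 | G#4 E4 C4 B3 C#4 | C#5 A4 F4 E4 F#4
That's a consistent up a 4th shift per cell, and no other grouping gives one.

5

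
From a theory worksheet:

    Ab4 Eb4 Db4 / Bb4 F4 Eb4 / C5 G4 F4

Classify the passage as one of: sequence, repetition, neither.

sequence

Each 3-note cell is the previous one transposed up a 2nd.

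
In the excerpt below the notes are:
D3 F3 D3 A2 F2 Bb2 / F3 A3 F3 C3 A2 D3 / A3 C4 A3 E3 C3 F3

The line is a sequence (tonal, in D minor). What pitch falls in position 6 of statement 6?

With 6-note cells, note 6 of each statement runs Bb2, D3, F3.
Extending up a 3rd: A3 → C4 → E4.

E4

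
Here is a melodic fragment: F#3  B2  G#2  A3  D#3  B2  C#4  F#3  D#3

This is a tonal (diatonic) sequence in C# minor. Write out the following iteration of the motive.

Taking 3-note groups, the heads are F#3, A3, C#4: the pattern moves up a 3rd.
From E4 the diatonic shape gives E4 A3 F#3.

E4 A3 F#3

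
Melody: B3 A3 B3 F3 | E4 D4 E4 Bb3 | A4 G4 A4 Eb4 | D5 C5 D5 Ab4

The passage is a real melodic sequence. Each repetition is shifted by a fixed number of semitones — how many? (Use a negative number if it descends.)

Taking 4-note groups, the heads are B3, E4, A4, D5: the pattern moves up a 4th.
Counting half-steps from B3 to E4: 5.

5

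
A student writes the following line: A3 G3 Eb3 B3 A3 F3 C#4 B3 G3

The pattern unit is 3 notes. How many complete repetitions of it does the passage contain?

9 notes in groups of 3 gives 9/3 = 3 statements.
Starts: A3, B3, C#4 — each up a 2nd.

3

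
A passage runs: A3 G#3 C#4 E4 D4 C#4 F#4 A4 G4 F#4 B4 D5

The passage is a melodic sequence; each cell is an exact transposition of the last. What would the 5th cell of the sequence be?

F5 E5 A5 C6

Unit = 4 notes; the statements start on A3, D4, G4, moving up a 4th each time.
Extending up a 4th: C5 → F5.
From F5 the exact shape gives F5 E5 A5 C6.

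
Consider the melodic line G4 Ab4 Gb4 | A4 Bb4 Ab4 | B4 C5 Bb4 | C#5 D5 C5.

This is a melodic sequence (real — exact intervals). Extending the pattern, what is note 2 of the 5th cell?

The unit is 3 notes. Position-2 pitches of the 4 shown cells: Ab4, Bb4, C5, D5.
Each moves up a 2nd; the next is E5.

E5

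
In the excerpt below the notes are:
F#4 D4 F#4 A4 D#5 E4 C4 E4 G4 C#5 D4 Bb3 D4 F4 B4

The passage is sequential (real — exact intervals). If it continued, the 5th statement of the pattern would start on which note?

Bb3

With a 5-note motive the entries are F#4, E4, D4, each down a 2nd from the previous.
Continuing: C4 → Bb3. Statement 5 starts on Bb3.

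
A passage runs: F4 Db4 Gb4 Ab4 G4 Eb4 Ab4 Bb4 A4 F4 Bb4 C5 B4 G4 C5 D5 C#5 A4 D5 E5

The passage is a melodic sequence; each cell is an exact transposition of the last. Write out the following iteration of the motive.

D#5 B4 E5 F#5

With a 4-note motive the entries are F4, G4, A4, B4, C#5, each up a 2nd from the previous.
So cell 6 is D#5 B4 E5 F#5.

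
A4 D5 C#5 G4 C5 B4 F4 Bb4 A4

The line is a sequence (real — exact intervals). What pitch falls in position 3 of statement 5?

With 3-note cells, note 3 of each statement runs C#5, B4, A4.
Each moves down a 2nd. Continuing: G4 → F4.

F4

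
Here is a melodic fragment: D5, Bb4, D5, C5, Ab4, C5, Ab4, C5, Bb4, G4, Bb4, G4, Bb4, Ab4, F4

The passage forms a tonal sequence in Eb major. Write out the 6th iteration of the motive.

With a 5-note motive the entries are D5, C5, Bb4, each down a 2nd from the previous.
Carrying on: Ab4 → G4 → F4.
Statement 6 starts on F4 and keeps the same diatonic contour: F4 D4 F4 Eb4 C4.

F4 D4 F4 Eb4 C4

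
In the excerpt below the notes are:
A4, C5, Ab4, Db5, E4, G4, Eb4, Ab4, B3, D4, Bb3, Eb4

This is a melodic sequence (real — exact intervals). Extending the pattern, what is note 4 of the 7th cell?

G2

The unit is 4 notes. Position-4 pitches of the 3 shown cells: Db5, Ab4, Eb4.
Extending down a 4th: Bb3 → F3 → C3 → G2.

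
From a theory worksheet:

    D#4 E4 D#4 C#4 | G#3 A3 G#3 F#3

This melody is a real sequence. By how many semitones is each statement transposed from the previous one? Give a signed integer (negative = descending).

Unit = 4 notes; the statements start on D#4, G#3, moving down a 5th each time.
D#4→G#3 is 56 − 63 = -7 semitones.

-7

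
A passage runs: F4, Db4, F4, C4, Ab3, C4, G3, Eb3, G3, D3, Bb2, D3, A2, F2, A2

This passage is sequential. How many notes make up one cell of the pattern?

15 notes total. Splitting into 5 groups of 3:
F4 Db4 F4 | C4 Ab3 C4 | G3 Eb3 G3 | D3 Bb2 D3 | A2 F2 A2
Every group is a transposition down a 4th of the one before; no shorter unit works.

3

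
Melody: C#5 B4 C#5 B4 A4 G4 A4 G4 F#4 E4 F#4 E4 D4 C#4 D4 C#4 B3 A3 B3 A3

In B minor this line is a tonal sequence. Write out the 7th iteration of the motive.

E3 D3 E3 D3

The 4-note cells begin on C#5, A4, F#4, D4, B3 — each down a 3rd from the last.
Carrying on: G3 → E3.
Statement 7 starts on E3 and keeps the same diatonic contour: E3 D3 E3 D3.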